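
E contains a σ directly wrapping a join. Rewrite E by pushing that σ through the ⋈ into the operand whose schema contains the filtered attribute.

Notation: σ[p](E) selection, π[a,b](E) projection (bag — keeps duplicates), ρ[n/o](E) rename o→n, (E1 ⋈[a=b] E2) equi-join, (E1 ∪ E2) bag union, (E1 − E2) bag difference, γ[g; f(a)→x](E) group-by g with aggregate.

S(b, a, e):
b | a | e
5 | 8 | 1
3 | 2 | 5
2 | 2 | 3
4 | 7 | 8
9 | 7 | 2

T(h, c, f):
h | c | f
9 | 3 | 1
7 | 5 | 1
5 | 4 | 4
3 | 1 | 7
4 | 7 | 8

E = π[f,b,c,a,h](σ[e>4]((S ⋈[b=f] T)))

σ filters on e, owned by the left side.
E' = π[f,b,c,a,h]((σ[e>4](S) ⋈[b=f] T))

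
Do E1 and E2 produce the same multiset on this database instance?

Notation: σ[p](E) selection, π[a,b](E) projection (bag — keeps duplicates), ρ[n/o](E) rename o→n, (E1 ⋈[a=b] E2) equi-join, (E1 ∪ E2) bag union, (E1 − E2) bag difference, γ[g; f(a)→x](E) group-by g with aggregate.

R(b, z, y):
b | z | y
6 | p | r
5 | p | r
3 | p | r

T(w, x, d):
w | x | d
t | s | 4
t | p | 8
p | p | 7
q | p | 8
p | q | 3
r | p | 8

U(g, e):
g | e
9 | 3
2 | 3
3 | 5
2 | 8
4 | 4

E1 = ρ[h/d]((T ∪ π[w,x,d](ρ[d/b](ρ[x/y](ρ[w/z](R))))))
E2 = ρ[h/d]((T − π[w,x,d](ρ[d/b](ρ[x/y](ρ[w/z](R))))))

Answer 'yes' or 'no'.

E1 subexpression sizes:
  T → 6
  R → 3
  ρ[w/z](R) → 3
  ρ[x/y](ρ[w/z](R)) → 3
  ρ[d/b](ρ[x/y](ρ[w/z](R))) → 3
  π[w,x,d](ρ[d/b](ρ[x/y](ρ[w/z](R)))) → 3
  (T ∪ π[w,x,d](ρ[d/b](ρ[x/y](ρ[w/z](R))))) → 9
  ρ[h/d]((T ∪ π[w,x,d](ρ[d/b](ρ[x/y](ρ[w/z](R)))))) → 9
E2 subexpression sizes:
  T → 6
  R → 3
  ρ[w/z](R) → 3
  ρ[x/y](ρ[w/z](R)) → 3
  ρ[d/b](ρ[x/y](ρ[w/z](R))) → 3
  π[w,x,d](ρ[d/b](ρ[x/y](ρ[w/z](R)))) → 3
  (T − π[w,x,d](ρ[d/b](ρ[x/y](ρ[w/z](R))))) → 6
  ρ[h/d]((T − π[w,x,d](ρ[d/b](ρ[x/y](ρ[w/z](R)))))) → 6

E1 result:
w | x | h
p | p | 7
p | q | 3
p | r | 3
p | r | 5
p | r | 6
q | p | 8
r | p | 8
t | p | 8
t | s | 4
E2 result:
w | x | h
p | p | 7
p | q | 3
q | p | 8
r | p | 8
t | p | 8
t | s | 4
Witness: ('p', 'r', 3) appears 1× in E1 but 0× in E2.

no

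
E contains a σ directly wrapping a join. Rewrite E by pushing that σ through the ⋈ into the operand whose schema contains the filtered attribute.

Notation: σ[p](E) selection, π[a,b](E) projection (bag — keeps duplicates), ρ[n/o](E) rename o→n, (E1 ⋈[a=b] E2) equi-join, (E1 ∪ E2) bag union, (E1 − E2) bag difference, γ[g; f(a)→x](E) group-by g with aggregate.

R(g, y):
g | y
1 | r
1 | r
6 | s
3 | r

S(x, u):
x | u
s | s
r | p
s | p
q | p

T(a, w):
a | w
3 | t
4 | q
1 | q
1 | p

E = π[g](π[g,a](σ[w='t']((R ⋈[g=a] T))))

σ filters on w, owned by the right side.
E' = π[g](π[g,a]((R ⋈[g=a] σ[w='t'](T))))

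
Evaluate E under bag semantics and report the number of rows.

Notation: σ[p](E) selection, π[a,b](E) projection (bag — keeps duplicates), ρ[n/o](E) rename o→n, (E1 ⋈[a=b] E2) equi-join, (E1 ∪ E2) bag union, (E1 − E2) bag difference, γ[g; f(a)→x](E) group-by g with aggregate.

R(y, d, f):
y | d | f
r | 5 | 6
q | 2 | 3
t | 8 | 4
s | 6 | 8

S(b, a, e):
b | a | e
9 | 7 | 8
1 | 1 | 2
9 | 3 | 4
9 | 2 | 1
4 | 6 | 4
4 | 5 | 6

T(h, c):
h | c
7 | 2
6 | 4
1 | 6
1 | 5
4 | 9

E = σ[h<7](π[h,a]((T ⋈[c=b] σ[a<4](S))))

Stepwise |·|:
  T → 5
  S → 6
  σ[a<4](S) → 3
  (T ⋈[c=b] σ[a<4](S)) → 2
  π[h,a]((T ⋈[c=b] σ[a<4](S))) → 2
  σ[h<7](π[h,a]((T ⋈[c=b] σ[a<4](S)))) → 2

|E| = 2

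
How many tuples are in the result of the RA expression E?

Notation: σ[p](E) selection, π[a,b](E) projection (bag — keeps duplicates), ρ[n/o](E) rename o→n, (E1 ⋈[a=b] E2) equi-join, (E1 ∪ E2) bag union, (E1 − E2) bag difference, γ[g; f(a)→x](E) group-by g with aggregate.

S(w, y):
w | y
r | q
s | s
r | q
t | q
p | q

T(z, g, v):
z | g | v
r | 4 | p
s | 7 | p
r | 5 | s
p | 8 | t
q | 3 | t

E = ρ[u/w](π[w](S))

Stepwise |·|:
  S → 5
  π[w](S) → 5
  ρ[u/w](π[w](S)) → 5

|E| = 5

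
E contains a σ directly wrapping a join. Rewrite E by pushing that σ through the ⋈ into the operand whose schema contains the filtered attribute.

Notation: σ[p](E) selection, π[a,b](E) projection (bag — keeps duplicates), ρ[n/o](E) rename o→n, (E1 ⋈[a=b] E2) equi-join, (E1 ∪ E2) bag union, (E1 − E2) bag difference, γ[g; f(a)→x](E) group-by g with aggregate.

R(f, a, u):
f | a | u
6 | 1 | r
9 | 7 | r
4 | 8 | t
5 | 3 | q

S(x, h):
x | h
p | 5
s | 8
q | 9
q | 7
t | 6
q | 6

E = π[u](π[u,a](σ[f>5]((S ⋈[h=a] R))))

σ filters on f, owned by the right side.
E' = π[u](π[u,a]((S ⋈[h=a] σ[f>5](R))))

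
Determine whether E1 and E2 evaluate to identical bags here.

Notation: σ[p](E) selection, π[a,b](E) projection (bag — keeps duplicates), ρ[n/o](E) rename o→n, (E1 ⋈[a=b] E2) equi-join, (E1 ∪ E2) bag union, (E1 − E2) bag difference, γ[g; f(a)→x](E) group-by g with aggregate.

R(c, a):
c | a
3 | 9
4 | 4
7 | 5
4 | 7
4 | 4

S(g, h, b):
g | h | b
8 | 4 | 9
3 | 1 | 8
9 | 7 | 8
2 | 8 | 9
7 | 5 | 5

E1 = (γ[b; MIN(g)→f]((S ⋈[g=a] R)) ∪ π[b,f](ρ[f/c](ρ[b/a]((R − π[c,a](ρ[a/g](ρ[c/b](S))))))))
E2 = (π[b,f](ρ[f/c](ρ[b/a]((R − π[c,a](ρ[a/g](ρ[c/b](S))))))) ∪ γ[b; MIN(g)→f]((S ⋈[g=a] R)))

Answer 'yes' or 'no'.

E1 row counts bottom-up:
  S → 5
  R → 5
  (S ⋈[g=a] R) → 2
  γ[b; MIN(g)→f]((S ⋈[g=a] R)) → 2
  R → 5
  S → 5
  ρ[c/b](S) → 5
  ρ[a/g](ρ[c/b](S)) → 5
  π[c,a](ρ[a/g](ρ[c/b](S))) → 5
  (R − π[c,a](ρ[a/g](ρ[c/b](S)))) → 5
  ρ[b/a]((R − π[c,a](ρ[a/g](ρ[c/b](S))))) → 5
  ρ[f/c](ρ[b/a]((R − π[c,a](ρ[a/g](ρ[c/b](S)))))) → 5
  π[b,f](ρ[f/c](ρ[b/a]((R − π[c,a](ρ[a/g](ρ[c/b](S))))))) → 5
  (γ[b; MIN(g)→f]((S ⋈[g=a] R)) ∪ π[b,f](ρ[f/c](ρ[b/a]((R − π[c,a](ρ[a/g](ρ[c/b](S)))))))) → 7
E2 row counts bottom-up:
  R → 5
  S → 5
  ρ[c/b](S) → 5
  ρ[a/g](ρ[c/b](S)) → 5
  π[c,a](ρ[a/g](ρ[c/b](S))) → 5
  (R − π[c,a](ρ[a/g](ρ[c/b](S)))) → 5
  ρ[b/a]((R − π[c,a](ρ[a/g](ρ[c/b](S))))) → 5
  ρ[f/c](ρ[b/a]((R − π[c,a](ρ[a/g](ρ[c/b](S)))))) → 5
  π[b,f](ρ[f/c](ρ[b/a]((R − π[c,a](ρ[a/g](ρ[c/b](S))))))) → 5
  S → 5
  R → 5
  (S ⋈[g=a] R) → 2
  γ[b; MIN(g)→f]((S ⋈[g=a] R)) → 2
  (π[b,f](ρ[f/c](ρ[b/a]((R − π[c,a](ρ[a/g](ρ[c/b](S))))))) ∪ γ[b; MIN(g)→f]((S ⋈[g=a] R))) → 7

E1 and E2 produce the same multiset:
b | f
4 | 4
4 | 4
5 | 7
5 | 7
7 | 4
8 | 9
9 | 3

yes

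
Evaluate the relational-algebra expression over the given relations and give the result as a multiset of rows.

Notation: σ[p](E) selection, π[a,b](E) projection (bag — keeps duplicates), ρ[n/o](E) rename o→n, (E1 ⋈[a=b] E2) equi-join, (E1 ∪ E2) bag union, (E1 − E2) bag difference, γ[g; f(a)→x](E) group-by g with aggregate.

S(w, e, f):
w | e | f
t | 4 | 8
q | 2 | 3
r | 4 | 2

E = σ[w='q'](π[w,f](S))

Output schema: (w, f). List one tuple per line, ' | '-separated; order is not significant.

Subexpression sizes:
  S → 3
  π[w,f](S) → 3
  σ[w='q'](π[w,f](S)) → 1

== RESULT ==
w | f
q | 3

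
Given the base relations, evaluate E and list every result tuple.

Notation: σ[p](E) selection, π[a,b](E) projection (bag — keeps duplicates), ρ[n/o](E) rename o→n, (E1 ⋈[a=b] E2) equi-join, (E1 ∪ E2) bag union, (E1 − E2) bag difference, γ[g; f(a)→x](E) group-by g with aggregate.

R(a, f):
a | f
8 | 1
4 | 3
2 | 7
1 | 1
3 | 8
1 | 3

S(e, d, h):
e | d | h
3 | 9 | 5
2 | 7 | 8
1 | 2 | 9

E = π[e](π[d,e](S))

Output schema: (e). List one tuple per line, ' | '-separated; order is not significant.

Subexpression sizes:
  S → 3
  π[d,e](S) → 3
  π[e](π[d,e](S)) → 3

== RESULT ==
e
1
2
3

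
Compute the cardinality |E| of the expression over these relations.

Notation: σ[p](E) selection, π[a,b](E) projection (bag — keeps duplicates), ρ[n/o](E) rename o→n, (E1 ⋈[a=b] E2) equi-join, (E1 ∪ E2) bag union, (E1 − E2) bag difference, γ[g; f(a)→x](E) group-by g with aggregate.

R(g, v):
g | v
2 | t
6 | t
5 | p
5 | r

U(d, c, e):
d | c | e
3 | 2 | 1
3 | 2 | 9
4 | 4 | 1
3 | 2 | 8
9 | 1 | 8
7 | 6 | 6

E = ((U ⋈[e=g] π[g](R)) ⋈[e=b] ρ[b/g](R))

Stepwise |·|:
  U → 6
  R → 4
  π[g](R) → 4
  (U ⋈[e=g] π[g](R)) → 1
  R → 4
  ρ[b/g](R) → 4
  ((U ⋈[e=g] π[g](R)) ⋈[e=b] ρ[b/g](R)) → 1

|E| = 1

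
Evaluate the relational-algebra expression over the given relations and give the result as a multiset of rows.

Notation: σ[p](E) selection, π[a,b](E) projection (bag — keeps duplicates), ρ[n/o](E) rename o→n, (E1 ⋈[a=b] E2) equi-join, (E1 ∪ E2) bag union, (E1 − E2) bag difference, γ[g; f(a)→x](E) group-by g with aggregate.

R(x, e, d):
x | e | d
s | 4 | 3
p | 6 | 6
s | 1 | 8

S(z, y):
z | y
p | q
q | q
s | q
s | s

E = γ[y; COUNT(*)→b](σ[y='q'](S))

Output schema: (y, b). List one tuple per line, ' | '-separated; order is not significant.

Subexpression sizes:
  S → 4
  σ[y='q'](S) → 3
  γ[y; COUNT(*)→b](σ[y='q'](S)) → 1

== RESULT ==
y | b
q | 3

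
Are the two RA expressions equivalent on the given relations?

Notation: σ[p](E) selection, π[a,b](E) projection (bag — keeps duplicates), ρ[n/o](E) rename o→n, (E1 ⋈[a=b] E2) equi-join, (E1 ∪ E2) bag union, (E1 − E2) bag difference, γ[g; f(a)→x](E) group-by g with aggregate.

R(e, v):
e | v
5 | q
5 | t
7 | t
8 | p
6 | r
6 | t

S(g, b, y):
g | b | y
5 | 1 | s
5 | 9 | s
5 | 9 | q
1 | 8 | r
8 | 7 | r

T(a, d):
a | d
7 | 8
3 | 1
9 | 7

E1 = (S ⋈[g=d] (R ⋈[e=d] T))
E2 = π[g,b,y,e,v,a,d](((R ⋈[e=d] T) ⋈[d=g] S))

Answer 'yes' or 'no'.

E1 row counts bottom-up:
  S → 5
  R → 6
  T → 3
  (R ⋈[e=d] T) → 2
  (S ⋈[g=d] (R ⋈[e=d] T)) → 1
E2 row counts bottom-up:
  R → 6
  T → 3
  (R ⋈[e=d] T) → 2
  S → 5
  ((R ⋈[e=d] T) ⋈[d=g] S) → 1
  π[g,b,y,e,v,a,d](((R ⋈[e=d] T) ⋈[d=g] S)) → 1

E1 and E2 produce the same multiset:
g | b | y | e | v | a | d
8 | 7 | r | 8 | p | 7 | 8

yes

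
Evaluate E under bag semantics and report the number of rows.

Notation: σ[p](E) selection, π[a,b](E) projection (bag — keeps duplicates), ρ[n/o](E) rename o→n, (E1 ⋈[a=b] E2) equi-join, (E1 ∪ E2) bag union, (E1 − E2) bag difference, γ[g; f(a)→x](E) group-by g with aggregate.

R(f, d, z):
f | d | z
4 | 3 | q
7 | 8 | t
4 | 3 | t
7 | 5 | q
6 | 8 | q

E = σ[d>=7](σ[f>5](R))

Stepwise |·|:
  R → 5
  σ[f>5](R) → 3
  σ[d>=7](σ[f>5](R)) → 2

|E| = 2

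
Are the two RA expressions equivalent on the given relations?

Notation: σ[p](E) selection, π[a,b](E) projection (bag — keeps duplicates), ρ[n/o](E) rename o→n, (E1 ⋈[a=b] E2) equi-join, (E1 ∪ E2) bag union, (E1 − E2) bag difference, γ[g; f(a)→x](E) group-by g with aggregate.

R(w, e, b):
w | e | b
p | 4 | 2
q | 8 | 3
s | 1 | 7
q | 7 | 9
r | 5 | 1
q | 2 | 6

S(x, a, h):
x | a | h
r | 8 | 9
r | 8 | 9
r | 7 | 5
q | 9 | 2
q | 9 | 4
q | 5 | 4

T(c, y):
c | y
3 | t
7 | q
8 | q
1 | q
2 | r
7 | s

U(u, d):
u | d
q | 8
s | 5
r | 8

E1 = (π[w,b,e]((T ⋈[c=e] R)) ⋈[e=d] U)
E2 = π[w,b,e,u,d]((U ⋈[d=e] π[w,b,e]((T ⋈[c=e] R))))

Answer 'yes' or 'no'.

E1 subexpression sizes:
  T → 6
  R → 6
  (T ⋈[c=e] R) → 5
  π[w,b,e]((T ⋈[c=e] R)) → 5
  U → 3
  (π[w,b,e]((T ⋈[c=e] R)) ⋈[e=d] U) → 2
E2 subexpression sizes:
  U → 3
  T → 6
  R → 6
  (T ⋈[c=e] R) → 5
  π[w,b,e]((T ⋈[c=e] R)) → 5
  (U ⋈[d=e] π[w,b,e]((T ⋈[c=e] R))) → 2
  π[w,b,e,u,d]((U ⋈[d=e] π[w,b,e]((T ⋈[c=e] R)))) → 2

E1 and E2 produce the same multiset:
w | b | e | u | d
q | 3 | 8 | q | 8
q | 3 | 8 | r | 8

yes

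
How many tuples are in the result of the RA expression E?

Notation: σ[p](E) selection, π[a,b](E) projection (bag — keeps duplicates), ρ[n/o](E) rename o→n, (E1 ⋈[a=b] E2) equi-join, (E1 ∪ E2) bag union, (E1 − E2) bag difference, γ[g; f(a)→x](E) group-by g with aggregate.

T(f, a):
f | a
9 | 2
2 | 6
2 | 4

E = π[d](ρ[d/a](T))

Stepwise |·|:
  T → 3
  ρ[d/a](T) → 3
  π[d](ρ[d/a](T)) → 3

|E| = 3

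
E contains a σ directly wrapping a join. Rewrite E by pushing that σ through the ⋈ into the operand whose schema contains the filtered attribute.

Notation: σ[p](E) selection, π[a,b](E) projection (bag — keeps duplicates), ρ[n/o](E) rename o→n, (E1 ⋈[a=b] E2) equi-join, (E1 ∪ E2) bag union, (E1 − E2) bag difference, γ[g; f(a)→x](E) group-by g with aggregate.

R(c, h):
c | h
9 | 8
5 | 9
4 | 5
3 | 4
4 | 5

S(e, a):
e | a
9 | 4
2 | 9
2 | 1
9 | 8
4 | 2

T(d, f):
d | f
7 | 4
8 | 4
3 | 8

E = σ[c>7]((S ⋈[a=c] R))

σ filters on c, owned by the right side.
E' = (S ⋈[a=c] σ[c>7](R))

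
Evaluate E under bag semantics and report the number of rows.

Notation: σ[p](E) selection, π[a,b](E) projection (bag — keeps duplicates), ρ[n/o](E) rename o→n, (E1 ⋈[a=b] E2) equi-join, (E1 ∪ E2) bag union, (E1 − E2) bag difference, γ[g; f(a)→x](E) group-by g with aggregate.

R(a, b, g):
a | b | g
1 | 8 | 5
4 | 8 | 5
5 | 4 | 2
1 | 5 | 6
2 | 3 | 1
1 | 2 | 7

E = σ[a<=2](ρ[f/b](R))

Per-node cardinality:
  R → 6
  ρ[f/b](R) → 6
  σ[a<=2](ρ[f/b](R)) → 4

|E| = 4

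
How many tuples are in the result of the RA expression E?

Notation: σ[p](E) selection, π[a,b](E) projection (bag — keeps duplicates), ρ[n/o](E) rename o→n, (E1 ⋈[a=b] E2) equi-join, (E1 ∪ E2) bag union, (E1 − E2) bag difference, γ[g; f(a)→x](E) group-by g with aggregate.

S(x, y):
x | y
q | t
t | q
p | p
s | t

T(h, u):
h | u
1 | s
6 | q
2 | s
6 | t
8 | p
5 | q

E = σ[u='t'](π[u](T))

Stepwise |·|:
  T → 6
  π[u](T) → 6
  σ[u='t'](π[u](T)) → 1

|E| = 1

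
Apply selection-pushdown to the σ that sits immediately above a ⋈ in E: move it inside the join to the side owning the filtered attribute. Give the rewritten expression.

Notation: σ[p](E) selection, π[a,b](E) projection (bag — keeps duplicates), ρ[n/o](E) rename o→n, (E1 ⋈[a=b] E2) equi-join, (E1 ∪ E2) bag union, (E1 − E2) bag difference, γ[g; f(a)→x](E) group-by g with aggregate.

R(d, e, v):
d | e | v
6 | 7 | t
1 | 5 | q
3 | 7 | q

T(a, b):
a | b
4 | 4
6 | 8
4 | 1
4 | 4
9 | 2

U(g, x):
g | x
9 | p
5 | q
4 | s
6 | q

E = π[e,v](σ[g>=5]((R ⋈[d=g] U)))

σ filters on g, owned by the right side.
E' = π[e,v]((R ⋈[d=g] σ[g>=5](U)))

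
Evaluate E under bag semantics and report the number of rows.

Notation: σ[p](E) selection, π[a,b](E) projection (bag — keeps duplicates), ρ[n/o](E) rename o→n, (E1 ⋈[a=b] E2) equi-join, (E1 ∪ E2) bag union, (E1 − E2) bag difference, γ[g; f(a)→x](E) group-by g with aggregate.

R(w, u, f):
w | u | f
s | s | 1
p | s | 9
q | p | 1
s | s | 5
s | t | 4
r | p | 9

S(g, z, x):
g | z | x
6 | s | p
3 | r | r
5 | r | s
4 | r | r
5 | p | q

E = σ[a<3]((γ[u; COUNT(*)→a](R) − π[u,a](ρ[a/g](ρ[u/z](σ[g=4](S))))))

Stepwise |·|:
  R → 6
  γ[u; COUNT(*)→a](R) → 3
  S → 5
  σ[g=4](S) → 1
  ρ[u/z](σ[g=4](S)) → 1
  ρ[a/g](ρ[u/z](σ[g=4](S))) → 1
  π[u,a](ρ[a/g](ρ[u/z](σ[g=4](S)))) → 1
  (γ[u; COUNT(*)→a](R) − π[u,a](ρ[a/g](ρ[u/z](σ[g=4](S))))) → 3
  σ[a<3]((γ[u; COUNT(*)→a](R) − π[u,a](ρ[a/g](ρ[u/z](σ[g=4](S)))))) → 2

|E| = 2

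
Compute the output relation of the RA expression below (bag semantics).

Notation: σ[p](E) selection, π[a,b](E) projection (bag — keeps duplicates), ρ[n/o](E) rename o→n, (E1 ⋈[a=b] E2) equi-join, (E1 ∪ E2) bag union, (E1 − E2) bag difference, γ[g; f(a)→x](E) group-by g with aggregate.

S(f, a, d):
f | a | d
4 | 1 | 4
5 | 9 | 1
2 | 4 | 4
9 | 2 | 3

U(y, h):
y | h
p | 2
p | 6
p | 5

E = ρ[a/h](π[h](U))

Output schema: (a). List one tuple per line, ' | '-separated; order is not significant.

Per-node cardinality:
  U → 3
  π[h](U) → 3
  ρ[a/h](π[h](U)) → 3

== RESULT ==
a
2
5
6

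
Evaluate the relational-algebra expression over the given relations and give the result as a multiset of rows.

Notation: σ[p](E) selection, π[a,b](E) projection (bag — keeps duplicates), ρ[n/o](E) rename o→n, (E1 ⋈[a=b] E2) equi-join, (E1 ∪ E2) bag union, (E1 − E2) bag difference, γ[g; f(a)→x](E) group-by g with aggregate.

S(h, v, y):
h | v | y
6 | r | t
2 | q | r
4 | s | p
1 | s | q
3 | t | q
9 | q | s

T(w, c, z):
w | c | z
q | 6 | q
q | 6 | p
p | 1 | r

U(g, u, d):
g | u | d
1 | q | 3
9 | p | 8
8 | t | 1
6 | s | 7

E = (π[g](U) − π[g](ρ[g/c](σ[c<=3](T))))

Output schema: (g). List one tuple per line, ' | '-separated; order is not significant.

Row counts bottom-up:
  U → 4
  π[g](U) → 4
  T → 3
  σ[c<=3](T) → 1
  ρ[g/c](σ[c<=3](T)) → 1
  π[g](ρ[g/c](σ[c<=3](T))) → 1
  (π[g](U) − π[g](ρ[g/c](σ[c<=3](T)))) → 3

== RESULT ==
g
6
8
9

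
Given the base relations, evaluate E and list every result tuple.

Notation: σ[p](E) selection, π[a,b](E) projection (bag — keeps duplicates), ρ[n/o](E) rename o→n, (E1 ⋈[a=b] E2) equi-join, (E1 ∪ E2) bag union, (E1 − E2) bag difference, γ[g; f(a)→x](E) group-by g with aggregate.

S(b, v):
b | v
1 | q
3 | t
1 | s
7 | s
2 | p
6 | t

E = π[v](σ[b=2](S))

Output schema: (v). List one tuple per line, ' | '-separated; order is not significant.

Stepwise |·|:
  S → 6
  σ[b=2](S) → 1
  π[v](σ[b=2](S)) → 1

== RESULT ==
v
p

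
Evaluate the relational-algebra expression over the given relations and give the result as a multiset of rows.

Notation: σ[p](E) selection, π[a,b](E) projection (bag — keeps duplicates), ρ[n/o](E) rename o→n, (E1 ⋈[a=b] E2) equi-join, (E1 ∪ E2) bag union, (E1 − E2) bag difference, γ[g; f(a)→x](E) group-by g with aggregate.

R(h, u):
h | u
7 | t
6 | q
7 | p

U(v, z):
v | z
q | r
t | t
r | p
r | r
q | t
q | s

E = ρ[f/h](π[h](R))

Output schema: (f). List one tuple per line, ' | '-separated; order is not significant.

Row counts bottom-up:
  R → 3
  π[h](R) → 3
  ρ[f/h](π[h](R)) → 3

== RESULT ==
f
6
7
7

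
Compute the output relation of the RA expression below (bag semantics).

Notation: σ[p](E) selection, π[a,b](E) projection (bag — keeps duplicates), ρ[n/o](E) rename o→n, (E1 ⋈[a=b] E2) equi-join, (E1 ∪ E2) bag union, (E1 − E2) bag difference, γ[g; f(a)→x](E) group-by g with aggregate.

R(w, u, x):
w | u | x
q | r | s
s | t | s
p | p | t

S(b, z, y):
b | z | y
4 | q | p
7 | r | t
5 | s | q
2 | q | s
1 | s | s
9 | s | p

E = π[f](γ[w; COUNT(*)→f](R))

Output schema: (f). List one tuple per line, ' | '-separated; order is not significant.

Subexpression sizes:
  R → 3
  γ[w; COUNT(*)→f](R) → 3
  π[f](γ[w; COUNT(*)→f](R)) → 3

== RESULT ==
f
1
1
1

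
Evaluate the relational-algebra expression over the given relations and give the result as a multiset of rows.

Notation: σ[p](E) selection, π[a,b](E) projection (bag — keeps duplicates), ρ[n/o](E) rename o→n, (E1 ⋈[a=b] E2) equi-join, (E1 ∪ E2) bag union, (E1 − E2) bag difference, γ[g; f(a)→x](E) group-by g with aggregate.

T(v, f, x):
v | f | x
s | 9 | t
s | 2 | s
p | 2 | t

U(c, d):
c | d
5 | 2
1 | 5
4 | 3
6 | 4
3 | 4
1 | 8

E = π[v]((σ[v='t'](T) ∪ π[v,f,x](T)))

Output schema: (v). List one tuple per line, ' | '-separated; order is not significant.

Subexpression sizes:
  T → 3
  σ[v='t'](T) → 0
  T → 3
  π[v,f,x](T) → 3
  (σ[v='t'](T) ∪ π[v,f,x](T)) → 3
  π[v]((σ[v='t'](T) ∪ π[v,f,x](T))) → 3

== RESULT ==
v
p
s
s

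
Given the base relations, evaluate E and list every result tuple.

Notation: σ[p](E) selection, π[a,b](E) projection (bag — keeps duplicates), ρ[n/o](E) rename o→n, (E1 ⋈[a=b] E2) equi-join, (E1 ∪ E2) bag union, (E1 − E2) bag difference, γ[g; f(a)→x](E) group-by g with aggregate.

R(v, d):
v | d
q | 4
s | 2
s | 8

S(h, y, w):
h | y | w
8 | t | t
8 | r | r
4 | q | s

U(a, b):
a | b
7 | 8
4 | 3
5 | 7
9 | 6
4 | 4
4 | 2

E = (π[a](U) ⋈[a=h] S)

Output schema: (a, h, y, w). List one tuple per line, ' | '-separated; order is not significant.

Stepwise |·|:
  U → 6
  π[a](U) → 6
  S → 3
  (π[a](U) ⋈[a=h] S) → 3

== RESULT ==
a | h | y | w
4 | 4 | q | s
4 | 4 | q | s
4 | 4 | q | s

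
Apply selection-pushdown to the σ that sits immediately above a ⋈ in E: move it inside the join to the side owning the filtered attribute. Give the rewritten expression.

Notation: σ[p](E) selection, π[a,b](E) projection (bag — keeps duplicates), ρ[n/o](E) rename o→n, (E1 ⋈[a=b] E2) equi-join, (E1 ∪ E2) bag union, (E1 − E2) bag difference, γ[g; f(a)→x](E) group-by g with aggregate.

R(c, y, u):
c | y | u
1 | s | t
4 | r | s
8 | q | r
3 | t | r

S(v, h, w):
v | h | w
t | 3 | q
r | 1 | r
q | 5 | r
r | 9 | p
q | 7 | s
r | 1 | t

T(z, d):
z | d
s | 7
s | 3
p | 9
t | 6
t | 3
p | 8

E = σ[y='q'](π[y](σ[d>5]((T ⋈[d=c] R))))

σ filters on d, owned by the left side.
E' = σ[y='q'](π[y]((σ[d>5](T) ⋈[d=c] R)))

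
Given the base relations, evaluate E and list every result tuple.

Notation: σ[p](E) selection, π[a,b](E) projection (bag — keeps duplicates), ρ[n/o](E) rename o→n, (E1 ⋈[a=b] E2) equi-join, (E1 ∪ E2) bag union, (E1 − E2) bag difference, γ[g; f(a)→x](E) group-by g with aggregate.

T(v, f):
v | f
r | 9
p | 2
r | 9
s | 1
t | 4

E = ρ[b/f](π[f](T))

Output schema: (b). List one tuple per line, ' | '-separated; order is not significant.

Stepwise |·|:
  T → 5
  π[f](T) → 5
  ρ[b/f](π[f](T)) → 5

== RESULT ==
b
1
2
4
9
9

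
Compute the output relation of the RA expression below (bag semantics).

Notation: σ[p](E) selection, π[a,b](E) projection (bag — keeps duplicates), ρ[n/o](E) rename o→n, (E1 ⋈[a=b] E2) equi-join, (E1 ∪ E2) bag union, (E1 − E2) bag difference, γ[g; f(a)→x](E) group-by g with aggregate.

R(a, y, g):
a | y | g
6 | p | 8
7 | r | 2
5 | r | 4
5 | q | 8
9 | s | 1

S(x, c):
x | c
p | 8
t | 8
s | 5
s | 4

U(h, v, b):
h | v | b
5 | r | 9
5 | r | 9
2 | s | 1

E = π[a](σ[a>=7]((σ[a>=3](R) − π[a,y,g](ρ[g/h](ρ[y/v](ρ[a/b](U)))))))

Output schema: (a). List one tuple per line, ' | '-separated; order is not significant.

Row counts bottom-up:
  R → 5
  σ[a>=3](R) → 5
  U → 3
  ρ[a/b](U) → 3
  ρ[y/v](ρ[a/b](U)) → 3
  ρ[g/h](ρ[y/v](ρ[a/b](U))) → 3
  π[a,y,g](ρ[g/h](ρ[y/v](ρ[a/b](U)))) → 3
  (σ[a>=3](R) − π[a,y,g](ρ[g/h](ρ[y/v](ρ[a/b](U))))) → 5
  σ[a>=7]((σ[a>=3](R) − π[a,y,g](ρ[g/h](ρ[y/v](ρ[a/b](U)))))) → 2
  π[a](σ[a>=7]((σ[a>=3](R) − π[a,y,g](ρ[g/h](ρ[y/v](ρ[a/b](U))))))) → 2

== RESULT ==
a
7
9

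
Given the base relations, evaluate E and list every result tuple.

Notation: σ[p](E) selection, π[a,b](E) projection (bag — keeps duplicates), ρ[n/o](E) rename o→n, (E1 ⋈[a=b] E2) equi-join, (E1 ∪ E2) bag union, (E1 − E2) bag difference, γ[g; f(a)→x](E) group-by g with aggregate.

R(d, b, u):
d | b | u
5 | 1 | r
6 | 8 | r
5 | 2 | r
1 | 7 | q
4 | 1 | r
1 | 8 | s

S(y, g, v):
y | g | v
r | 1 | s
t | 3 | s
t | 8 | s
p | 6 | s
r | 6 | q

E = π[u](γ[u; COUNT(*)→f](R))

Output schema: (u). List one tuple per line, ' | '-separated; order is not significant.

Stepwise |·|:
  R → 6
  γ[u; COUNT(*)→f](R) → 3
  π[u](γ[u; COUNT(*)→f](R)) → 3

== RESULT ==
u
q
r
s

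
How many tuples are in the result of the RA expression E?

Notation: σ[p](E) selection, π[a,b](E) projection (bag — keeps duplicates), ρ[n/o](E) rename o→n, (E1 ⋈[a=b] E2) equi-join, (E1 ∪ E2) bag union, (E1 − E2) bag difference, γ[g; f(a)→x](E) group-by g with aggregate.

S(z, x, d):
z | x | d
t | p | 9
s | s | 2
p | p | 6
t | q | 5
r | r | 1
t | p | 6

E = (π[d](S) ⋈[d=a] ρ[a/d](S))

Row counts bottom-up:
  S → 6
  π[d](S) → 6
  S → 6
  ρ[a/d](S) → 6
  (π[d](S) ⋈[d=a] ρ[a/d](S)) → 8

|E| = 8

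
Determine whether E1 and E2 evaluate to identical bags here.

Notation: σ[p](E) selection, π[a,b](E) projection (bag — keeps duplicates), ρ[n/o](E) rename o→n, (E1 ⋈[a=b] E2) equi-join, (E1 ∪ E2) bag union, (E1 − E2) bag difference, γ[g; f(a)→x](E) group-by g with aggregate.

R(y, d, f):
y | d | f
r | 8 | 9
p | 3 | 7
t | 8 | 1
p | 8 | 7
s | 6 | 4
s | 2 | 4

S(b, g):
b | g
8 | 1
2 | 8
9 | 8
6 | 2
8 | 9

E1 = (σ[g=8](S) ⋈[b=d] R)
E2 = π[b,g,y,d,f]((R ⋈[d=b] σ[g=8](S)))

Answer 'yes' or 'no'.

E1 row counts bottom-up:
  S → 5
  σ[g=8](S) → 2
  R → 6
  (σ[g=8](S) ⋈[b=d] R) → 1
E2 row counts bottom-up:
  R → 6
  S → 5
  σ[g=8](S) → 2
  (R ⋈[d=b] σ[g=8](S)) → 1
  π[b,g,y,d,f]((R ⋈[d=b] σ[g=8](S))) → 1

E1 and E2 produce the same multiset:
b | g | y | d | f
2 | 8 | s | 2 | 4

yes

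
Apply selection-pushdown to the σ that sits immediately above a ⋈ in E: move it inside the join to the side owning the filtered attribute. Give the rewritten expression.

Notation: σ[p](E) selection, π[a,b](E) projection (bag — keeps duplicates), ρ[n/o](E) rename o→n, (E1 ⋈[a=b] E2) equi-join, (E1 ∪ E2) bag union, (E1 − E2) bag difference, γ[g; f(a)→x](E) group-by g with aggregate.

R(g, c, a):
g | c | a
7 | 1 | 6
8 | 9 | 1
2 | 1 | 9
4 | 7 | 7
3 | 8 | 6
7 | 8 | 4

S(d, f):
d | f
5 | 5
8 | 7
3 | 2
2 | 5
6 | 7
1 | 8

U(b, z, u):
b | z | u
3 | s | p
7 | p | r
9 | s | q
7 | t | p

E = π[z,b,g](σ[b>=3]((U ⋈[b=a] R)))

σ filters on b, owned by the left side.
E' = π[z,b,g]((σ[b>=3](U) ⋈[b=a] R))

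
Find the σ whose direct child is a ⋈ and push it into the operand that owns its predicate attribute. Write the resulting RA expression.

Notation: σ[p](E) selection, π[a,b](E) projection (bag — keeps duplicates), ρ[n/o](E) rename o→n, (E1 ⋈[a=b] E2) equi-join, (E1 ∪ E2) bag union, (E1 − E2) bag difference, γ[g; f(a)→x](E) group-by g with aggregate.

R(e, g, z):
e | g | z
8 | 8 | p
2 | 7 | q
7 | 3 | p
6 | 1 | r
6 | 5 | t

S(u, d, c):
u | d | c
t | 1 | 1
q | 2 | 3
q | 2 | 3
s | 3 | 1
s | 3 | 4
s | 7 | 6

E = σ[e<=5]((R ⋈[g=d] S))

σ filters on e, owned by the left side.
E' = (σ[e<=5](R) ⋈[g=d] S)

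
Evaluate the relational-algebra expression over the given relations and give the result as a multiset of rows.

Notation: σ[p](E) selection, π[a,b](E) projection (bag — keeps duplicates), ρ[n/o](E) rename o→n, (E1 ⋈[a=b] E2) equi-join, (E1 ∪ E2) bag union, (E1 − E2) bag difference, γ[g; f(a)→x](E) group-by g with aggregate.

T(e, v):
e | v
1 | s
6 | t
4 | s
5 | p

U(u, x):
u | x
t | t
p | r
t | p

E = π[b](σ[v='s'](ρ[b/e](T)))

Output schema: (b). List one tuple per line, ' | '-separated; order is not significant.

Subexpression sizes:
  T → 4
  ρ[b/e](T) → 4
  σ[v='s'](ρ[b/e](T)) → 2
  π[b](σ[v='s'](ρ[b/e](T))) → 2

== RESULT ==
b
1
4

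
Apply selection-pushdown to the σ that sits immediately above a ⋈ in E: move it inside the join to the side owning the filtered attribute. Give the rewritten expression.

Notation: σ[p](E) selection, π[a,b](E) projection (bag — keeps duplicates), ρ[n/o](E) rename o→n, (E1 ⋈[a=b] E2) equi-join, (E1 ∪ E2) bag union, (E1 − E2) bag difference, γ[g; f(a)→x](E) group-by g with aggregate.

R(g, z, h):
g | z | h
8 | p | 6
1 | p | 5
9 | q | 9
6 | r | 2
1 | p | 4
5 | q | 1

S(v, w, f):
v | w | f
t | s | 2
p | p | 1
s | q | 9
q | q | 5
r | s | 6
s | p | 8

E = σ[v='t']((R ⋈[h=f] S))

σ filters on v, owned by the right side.
E' = (R ⋈[h=f] σ[v='t'](S))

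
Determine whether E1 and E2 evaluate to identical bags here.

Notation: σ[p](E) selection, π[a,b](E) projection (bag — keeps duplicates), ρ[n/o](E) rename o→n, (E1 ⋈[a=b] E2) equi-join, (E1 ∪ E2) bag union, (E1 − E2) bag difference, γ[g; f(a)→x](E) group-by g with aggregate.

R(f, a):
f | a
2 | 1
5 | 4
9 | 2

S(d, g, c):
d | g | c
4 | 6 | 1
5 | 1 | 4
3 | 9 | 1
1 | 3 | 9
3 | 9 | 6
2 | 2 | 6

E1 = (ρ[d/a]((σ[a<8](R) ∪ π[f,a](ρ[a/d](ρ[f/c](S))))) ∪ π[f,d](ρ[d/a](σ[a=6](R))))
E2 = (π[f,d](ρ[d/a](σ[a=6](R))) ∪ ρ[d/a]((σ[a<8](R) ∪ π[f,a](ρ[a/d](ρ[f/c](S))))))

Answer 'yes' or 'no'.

E1 stepwise |·|:
  R → 3
  σ[a<8](R) → 3
  S → 6
  ρ[f/c](S) → 6
  ρ[a/d](ρ[f/c](S)) → 6
  π[f,a](ρ[a/d](ρ[f/c](S))) → 6
  (σ[a<8](R) ∪ π[f,a](ρ[a/d](ρ[f/c](S)))) → 9
  ρ[d/a]((σ[a<8](R) ∪ π[f,a](ρ[a/d](ρ[f/c](S))))) → 9
  R → 3
  σ[a=6](R) → 0
  ρ[d/a](σ[a=6](R)) → 0
  π[f,d](ρ[d/a](σ[a=6](R))) → 0
  (ρ[d/a]((σ[a<8](R) ∪ π[f,a](ρ[a/d](ρ[f/c](S))))) ∪ π[f,d](ρ[d/a](σ[a=6](R)))) → 9
E2 stepwise |·|:
  R → 3
  σ[a=6](R) → 0
  ρ[d/a](σ[a=6](R)) → 0
  π[f,d](ρ[d/a](σ[a=6](R))) → 0
  R → 3
  σ[a<8](R) → 3
  S → 6
  ρ[f/c](S) → 6
  ρ[a/d](ρ[f/c](S)) → 6
  π[f,a](ρ[a/d](ρ[f/c](S))) → 6
  (σ[a<8](R) ∪ π[f,a](ρ[a/d](ρ[f/c](S)))) → 9
  ρ[d/a]((σ[a<8](R) ∪ π[f,a](ρ[a/d](ρ[f/c](S))))) → 9
  (π[f,d](ρ[d/a](σ[a=6](R))) ∪ ρ[d/a]((σ[a<8](R) ∪ π[f,a](ρ[a/d](ρ[f/c](S)))))) → 9

E1 and E2 produce the same multiset:
f | d
1 | 3
1 | 4
2 | 1
4 | 5
5 | 4
6 | 2
6 | 3
9 | 1
9 | 2

yes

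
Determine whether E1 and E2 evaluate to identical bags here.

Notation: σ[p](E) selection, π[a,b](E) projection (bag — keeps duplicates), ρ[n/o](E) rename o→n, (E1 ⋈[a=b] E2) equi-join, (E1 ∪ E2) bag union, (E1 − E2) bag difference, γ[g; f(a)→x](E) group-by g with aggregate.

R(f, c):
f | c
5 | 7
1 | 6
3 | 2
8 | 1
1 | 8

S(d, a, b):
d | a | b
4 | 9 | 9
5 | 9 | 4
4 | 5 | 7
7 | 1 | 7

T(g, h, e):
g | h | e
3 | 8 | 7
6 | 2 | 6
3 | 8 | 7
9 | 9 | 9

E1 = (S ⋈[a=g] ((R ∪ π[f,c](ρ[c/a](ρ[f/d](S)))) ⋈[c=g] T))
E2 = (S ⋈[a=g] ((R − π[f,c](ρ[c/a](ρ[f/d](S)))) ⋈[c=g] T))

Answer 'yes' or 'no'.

E1 stepwise |·|:
  S → 4
  R → 5
  S → 4
  ρ[f/d](S) → 4
  ρ[c/a](ρ[f/d](S)) → 4
  π[f,c](ρ[c/a](ρ[f/d](S))) → 4
  (R ∪ π[f,c](ρ[c/a](ρ[f/d](S)))) → 9
  T → 4
  ((R ∪ π[f,c](ρ[c/a](ρ[f/d](S)))) ⋈[c=g] T) → 3
  (S ⋈[a=g] ((R ∪ π[f,c](ρ[c/a](ρ[f/d](S)))) ⋈[c=g] T)) → 4
E2 stepwise |·|:
  S → 4
  R → 5
  S → 4
  ρ[f/d](S) → 4
  ρ[c/a](ρ[f/d](S)) → 4
  π[f,c](ρ[c/a](ρ[f/d](S))) → 4
  (R − π[f,c](ρ[c/a](ρ[f/d](S)))) → 5
  T → 4
  ((R − π[f,c](ρ[c/a](ρ[f/d](S)))) ⋈[c=g] T) → 1
  (S ⋈[a=g] ((R − π[f,c](ρ[c/a](ρ[f/d](S)))) ⋈[c=g] T)) → 0

E1 result:
d | a | b | f | c | g | h | e
4 | 9 | 9 | 4 | 9 | 9 | 9 | 9
4 | 9 | 9 | 5 | 9 | 9 | 9 | 9
5 | 9 | 4 | 4 | 9 | 9 | 9 | 9
5 | 9 | 4 | 5 | 9 | 9 | 9 | 9
E2 result:
d | a | b | f | c | g | h | e
(0 rows)
Witness: (5, 9, 4, 4, 9, 9, 9, 9) appears 1× in E1 but 0× in E2.

no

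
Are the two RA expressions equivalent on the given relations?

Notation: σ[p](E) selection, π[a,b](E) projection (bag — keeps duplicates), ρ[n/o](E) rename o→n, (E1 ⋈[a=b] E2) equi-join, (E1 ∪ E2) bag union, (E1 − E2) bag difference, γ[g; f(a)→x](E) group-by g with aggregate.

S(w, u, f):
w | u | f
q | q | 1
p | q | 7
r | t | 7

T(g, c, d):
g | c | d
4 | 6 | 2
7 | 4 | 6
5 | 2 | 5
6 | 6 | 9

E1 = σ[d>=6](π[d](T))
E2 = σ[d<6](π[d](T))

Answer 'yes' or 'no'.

E1 row counts bottom-up:
  T → 4
  π[d](T) → 4
  σ[d>=6](π[d](T)) → 2
E2 row counts bottom-up:
  T → 4
  π[d](T) → 4
  σ[d<6](π[d](T)) → 2

E1 result:
d
6
9
E2 result:
d
2
5
Witness: (6,) appears 1× in E1 but 0× in E2.

no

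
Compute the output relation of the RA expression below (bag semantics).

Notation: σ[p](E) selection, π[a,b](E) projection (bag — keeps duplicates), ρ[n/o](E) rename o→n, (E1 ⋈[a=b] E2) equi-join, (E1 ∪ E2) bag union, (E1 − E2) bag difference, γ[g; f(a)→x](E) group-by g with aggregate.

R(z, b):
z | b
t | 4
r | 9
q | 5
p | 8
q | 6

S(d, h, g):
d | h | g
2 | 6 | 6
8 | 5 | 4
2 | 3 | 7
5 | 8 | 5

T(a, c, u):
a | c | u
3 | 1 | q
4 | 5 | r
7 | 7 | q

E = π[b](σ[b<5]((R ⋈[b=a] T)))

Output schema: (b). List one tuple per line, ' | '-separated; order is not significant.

Subexpression sizes:
  R → 5
  T → 3
  (R ⋈[b=a] T) → 1
  σ[b<5]((R ⋈[b=a] T)) → 1
  π[b](σ[b<5]((R ⋈[b=a] T))) → 1

== RESULT ==
b
4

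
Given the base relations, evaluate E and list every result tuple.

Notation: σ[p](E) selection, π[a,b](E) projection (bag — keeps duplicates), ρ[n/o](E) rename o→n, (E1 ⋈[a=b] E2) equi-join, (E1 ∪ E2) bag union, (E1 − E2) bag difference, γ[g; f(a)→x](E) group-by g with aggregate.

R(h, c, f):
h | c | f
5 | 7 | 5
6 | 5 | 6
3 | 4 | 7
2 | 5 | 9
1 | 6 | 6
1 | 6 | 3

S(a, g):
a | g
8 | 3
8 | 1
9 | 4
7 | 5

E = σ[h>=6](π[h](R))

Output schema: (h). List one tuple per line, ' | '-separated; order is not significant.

Subexpression sizes:
  R → 6
  π[h](R) → 6
  σ[h>=6](π[h](R)) → 1

== RESULT ==
h
6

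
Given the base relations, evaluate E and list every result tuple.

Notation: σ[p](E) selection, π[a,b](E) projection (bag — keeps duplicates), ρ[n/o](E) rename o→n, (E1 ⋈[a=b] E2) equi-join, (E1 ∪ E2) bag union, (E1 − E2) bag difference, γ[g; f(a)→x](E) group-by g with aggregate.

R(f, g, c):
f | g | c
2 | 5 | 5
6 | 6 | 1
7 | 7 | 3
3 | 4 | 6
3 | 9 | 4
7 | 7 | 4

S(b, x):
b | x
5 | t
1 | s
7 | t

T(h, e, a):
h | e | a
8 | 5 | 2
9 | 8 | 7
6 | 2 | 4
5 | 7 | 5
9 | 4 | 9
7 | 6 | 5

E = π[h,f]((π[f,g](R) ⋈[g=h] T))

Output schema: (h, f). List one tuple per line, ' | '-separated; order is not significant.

Stepwise |·|:
  R → 6
  π[f,g](R) → 6
  T → 6
  (π[f,g](R) ⋈[g=h] T) → 6
  π[h,f]((π[f,g](R) ⋈[g=h] T)) → 6

== RESULT ==
h | f
5 | 2
6 | 6
7 | 7
7 | 7
9 | 3
9 | 3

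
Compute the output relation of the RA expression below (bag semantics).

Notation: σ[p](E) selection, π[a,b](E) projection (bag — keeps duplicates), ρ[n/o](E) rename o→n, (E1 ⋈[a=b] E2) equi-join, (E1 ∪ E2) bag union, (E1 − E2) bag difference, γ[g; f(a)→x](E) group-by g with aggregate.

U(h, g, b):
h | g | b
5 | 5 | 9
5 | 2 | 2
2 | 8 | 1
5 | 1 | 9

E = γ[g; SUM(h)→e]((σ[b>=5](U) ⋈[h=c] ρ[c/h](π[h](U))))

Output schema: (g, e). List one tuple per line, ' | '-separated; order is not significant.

Per-node cardinality:
  U → 4
  σ[b>=5](U) → 2
  U → 4
  π[h](U) → 4
  ρ[c/h](π[h](U)) → 4
  (σ[b>=5](U) ⋈[h=c] ρ[c/h](π[h](U))) → 6
  γ[g; SUM(h)→e]((σ[b>=5](U) ⋈[h=c] ρ[c/h](π[h](U)))) → 2

== RESULT ==
g | e
1 | 15
5 | 15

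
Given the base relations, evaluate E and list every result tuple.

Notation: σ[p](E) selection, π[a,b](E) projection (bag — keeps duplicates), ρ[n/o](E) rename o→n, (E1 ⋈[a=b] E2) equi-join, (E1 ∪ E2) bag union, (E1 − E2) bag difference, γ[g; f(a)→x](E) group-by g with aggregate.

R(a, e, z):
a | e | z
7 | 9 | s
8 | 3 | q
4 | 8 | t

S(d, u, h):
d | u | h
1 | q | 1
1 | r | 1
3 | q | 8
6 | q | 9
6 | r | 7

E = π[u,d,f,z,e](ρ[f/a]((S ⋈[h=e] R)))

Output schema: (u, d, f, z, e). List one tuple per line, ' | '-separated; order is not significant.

Subexpression sizes:
  S → 5
  R → 3
  (S ⋈[h=e] R) → 2
  ρ[f/a]((S ⋈[h=e] R)) → 2
  π[u,d,f,z,e](ρ[f/a]((S ⋈[h=e] R))) → 2

== RESULT ==
u | d | f | z | e
q | 3 | 4 | t | 8
q | 6 | 7 | s | 9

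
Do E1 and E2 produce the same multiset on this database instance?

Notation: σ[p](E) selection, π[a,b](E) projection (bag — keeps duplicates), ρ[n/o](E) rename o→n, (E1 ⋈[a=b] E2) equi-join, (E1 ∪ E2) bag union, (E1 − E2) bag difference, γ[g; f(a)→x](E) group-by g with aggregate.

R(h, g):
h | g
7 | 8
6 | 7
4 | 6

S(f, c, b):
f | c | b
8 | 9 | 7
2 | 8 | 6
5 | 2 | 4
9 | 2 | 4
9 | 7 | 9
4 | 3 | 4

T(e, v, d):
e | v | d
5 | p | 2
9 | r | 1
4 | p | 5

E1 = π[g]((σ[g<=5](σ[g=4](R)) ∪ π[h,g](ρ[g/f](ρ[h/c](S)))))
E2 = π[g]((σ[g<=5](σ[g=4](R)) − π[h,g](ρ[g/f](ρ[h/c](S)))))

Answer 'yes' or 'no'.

E1 subexpression sizes:
  R → 3
  σ[g=4](R) → 0
  σ[g<=5](σ[g=4](R)) → 0
  S → 6
  ρ[h/c](S) → 6
  ρ[g/f](ρ[h/c](S)) → 6
  π[h,g](ρ[g/f](ρ[h/c](S))) → 6
  (σ[g<=5](σ[g=4](R)) ∪ π[h,g](ρ[g/f](ρ[h/c](S)))) → 6
  π[g]((σ[g<=5](σ[g=4](R)) ∪ π[h,g](ρ[g/f](ρ[h/c](S))))) → 6
E2 subexpression sizes:
  R → 3
  σ[g=4](R) → 0
  σ[g<=5](σ[g=4](R)) → 0
  S → 6
  ρ[h/c](S) → 6
  ρ[g/f](ρ[h/c](S)) → 6
  π[h,g](ρ[g/f](ρ[h/c](S))) → 6
  (σ[g<=5](σ[g=4](R)) − π[h,g](ρ[g/f](ρ[h/c](S)))) → 0
  π[g]((σ[g<=5](σ[g=4](R)) − π[h,g](ρ[g/f](ρ[h/c](S))))) → 0

E1 result:
g
2
4
5
8
9
9
E2 result:
g
(0 rows)
Witness: (2,) appears 1× in E1 but 0× in E2.

no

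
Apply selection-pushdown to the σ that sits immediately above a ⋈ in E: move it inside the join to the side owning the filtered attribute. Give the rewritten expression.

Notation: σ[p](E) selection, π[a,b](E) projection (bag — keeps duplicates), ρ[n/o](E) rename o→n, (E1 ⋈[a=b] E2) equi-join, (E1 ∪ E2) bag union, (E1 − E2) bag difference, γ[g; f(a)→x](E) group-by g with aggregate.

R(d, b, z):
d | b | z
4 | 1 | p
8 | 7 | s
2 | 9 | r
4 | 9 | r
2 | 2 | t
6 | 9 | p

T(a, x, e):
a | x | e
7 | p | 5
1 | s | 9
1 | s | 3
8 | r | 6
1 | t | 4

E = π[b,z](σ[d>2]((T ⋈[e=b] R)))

σ filters on d, owned by the right side.
E' = π[b,z]((T ⋈[e=b] σ[d>2](R)))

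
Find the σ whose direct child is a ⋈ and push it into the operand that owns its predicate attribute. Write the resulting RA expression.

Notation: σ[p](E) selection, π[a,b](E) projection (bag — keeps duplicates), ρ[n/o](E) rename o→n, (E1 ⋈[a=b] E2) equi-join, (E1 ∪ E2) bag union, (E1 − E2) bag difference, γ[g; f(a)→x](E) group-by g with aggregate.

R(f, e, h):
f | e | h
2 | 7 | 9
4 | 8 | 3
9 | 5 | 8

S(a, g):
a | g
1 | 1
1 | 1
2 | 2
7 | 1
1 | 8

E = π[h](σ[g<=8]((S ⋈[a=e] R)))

σ filters on g, owned by the left side.
E' = π[h]((σ[g<=8](S) ⋈[a=e] R))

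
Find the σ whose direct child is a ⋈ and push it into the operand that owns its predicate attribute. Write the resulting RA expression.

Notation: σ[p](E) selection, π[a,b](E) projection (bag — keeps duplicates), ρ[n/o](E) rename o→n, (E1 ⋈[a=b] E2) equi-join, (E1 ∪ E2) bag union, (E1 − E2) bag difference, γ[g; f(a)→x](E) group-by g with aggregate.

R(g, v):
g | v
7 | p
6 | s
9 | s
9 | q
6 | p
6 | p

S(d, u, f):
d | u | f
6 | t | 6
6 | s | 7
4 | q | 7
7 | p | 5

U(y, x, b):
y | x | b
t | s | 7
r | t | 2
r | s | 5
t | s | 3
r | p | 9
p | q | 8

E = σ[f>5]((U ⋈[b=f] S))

σ filters on f, owned by the right side.
E' = (U ⋈[b=f] σ[f>5](S))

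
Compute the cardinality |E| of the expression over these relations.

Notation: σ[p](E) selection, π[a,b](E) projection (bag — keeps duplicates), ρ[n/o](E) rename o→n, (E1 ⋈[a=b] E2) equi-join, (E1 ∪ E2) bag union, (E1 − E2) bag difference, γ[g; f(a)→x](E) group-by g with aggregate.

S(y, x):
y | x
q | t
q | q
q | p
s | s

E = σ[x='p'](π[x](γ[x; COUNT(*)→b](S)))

Row counts bottom-up:
  S → 4
  γ[x; COUNT(*)→b](S) → 4
  π[x](γ[x; COUNT(*)→b](S)) → 4
  σ[x='p'](π[x](γ[x; COUNT(*)→b](S))) → 1

|E| = 1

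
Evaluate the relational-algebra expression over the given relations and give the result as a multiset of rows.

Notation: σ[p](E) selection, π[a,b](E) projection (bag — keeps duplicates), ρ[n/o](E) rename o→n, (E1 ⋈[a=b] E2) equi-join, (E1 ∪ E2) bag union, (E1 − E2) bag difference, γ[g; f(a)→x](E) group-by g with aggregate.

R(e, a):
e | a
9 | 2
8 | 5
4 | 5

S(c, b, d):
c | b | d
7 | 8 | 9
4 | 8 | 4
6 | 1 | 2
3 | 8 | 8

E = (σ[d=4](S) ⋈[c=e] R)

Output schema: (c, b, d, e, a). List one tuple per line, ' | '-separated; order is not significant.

Stepwise |·|:
  S → 4
  σ[d=4](S) → 1
  R → 3
  (σ[d=4](S) ⋈[c=e] R) → 1

== RESULT ==
c | b | d | e | a
4 | 8 | 4 | 4 | 5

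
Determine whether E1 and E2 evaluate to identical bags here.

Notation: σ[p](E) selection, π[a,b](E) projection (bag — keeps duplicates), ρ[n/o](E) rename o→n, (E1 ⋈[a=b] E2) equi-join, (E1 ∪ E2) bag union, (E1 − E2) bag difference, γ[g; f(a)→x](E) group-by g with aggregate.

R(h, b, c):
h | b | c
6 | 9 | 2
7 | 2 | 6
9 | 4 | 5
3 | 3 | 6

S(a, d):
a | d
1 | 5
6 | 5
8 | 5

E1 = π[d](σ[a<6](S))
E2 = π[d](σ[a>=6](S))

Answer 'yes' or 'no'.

E1 stepwise |·|:
  S → 3
  σ[a<6](S) → 1
  π[d](σ[a<6](S)) → 1
E2 stepwise |·|:
  S → 3
  σ[a>=6](S) → 2
  π[d](σ[a>=6](S)) → 2

E1 result:
d
5
E2 result:
d
5
5
Witness: (5,) appears 1× in E1 but 2× in E2.

no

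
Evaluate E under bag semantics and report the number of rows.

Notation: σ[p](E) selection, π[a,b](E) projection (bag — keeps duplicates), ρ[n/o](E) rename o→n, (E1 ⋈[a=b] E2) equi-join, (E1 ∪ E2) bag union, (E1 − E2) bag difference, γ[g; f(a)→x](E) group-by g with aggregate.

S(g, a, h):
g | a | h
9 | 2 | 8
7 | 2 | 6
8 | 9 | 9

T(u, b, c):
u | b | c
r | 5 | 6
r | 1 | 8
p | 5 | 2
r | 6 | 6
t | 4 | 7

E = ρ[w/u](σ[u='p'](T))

Stepwise |·|:
  T → 5
  σ[u='p'](T) → 1
  ρ[w/u](σ[u='p'](T)) → 1

|E| = 1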